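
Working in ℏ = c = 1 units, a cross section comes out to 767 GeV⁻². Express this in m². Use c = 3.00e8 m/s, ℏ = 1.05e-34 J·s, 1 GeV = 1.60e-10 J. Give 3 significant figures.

Area is [L]² = [E]⁻²·(ℏc)²; restore (ℏc)².
1 GeV⁻² → (ℏc)² × (1 GeV in J)⁻² = 3.88e-32 m².
Result: 767 × 3.88e-32 = 2.97e-29 m².

2.97e-29 m²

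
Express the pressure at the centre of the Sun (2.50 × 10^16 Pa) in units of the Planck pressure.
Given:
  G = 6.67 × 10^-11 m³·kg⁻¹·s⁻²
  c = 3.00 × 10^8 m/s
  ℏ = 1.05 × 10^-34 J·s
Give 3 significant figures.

5.34 × 10^-98

Planck pressure: p_P = c⁷/(ℏG²) = 4.68 × 10^113 Pa.
2.50 × 10^16 / 4.68 × 10^113 = 5.34 × 10^-98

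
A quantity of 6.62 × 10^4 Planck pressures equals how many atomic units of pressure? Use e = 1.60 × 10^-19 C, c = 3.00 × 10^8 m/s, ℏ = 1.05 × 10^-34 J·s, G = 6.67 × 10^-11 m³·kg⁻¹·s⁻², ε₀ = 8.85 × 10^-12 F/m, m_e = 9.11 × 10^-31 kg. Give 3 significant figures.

Planck pressure: p_P = c⁷/(ℏG²) = 4.68 × 10^113 Pa
atomic unit of pressure: P_au = E_h/a₀³ = m_e⁴e¹⁰/((4πε₀)⁵ℏ⁸) = 3.01 × 10^13 Pa
6.62 × 10^4 × 4.68 × 10^113 / 3.01 × 10^13 = 1.03 × 10^105

1.03 × 10^105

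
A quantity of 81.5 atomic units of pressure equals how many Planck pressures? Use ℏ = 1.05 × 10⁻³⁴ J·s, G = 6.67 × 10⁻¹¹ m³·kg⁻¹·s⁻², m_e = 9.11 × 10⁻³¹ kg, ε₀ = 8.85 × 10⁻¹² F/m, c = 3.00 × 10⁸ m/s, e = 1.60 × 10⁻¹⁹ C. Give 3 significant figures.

atomic unit of pressure: P_au = E_h/a₀³ = m_e⁴e¹⁰/((4πε₀)⁵ℏ⁸) = 3.01 × 10¹³ Pa
Planck pressure: p_P = c⁷/(ℏG²) = 4.68 × 10¹¹³ Pa
81.5 × 3.01 × 10¹³ / 4.68 × 10¹¹³ = 5.24 × 10⁻⁹⁹

5.24 × 10⁻⁹⁹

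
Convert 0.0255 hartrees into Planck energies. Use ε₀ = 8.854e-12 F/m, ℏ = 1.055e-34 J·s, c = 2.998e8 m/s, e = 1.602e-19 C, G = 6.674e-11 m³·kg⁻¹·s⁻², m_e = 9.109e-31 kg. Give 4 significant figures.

hartree: E_h = m_e e⁴/(4πε₀ℏ)² = 4.354e-18 J
Planck energy: E_P = √(ℏc⁵/G) = 1.957e9 J
0.0255 × 4.354e-18 / 1.957e9 = 5.675e-29

5.675e-29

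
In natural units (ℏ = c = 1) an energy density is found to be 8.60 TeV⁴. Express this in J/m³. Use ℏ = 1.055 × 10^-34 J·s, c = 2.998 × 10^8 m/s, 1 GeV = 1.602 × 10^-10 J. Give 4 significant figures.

[E]/[L]³ = [E]⁴/(ℏc)³; restore (ℏc)⁻³.
1 GeV⁴ → 1/(ℏc)³ × (1 GeV in J)⁴ = 2.082 × 10^37 J/m³.
Convert the energy scale: 8.60 TeV⁴ = 8.60 × 10^12 GeV⁴.
Result: 8.60 × 10^12 × 2.082 × 10^37 = 1.790 × 10^50 J/m³.

1.790 × 10^50 J/m³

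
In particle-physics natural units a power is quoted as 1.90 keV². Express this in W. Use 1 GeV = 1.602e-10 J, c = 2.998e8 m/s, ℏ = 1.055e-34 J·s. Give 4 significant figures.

462.2 W

Power is [E]/[T] = [E]²/ℏ.
1 GeV² → 1/ℏ × (1 GeV in J)² = 2.433e14 W.
Convert the energy scale: 1.90 keV² = 1.90e-12 GeV².
Result: 1.90e-12 × 2.433e14 = 462.2 W.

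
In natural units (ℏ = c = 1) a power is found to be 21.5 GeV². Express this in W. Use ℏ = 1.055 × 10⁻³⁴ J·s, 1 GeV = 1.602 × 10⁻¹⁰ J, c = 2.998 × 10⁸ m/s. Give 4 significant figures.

5.230 × 10¹⁵ W

Power is [E]/[T] = [E]²/ℏ.
1 GeV² → 1/ℏ × (1 GeV in J)² = 2.433 × 10¹⁴ W.
Result: 21.5 × 2.433 × 10¹⁴ = 5.230 × 10¹⁵ W.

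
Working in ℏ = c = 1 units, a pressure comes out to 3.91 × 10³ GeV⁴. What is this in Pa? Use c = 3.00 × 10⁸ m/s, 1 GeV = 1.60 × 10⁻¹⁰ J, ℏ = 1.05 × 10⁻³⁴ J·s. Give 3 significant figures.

8.20 × 10⁴⁰ Pa

Pressure is [E]/[L]³ = [E]⁴/(ℏc)³.
1 GeV⁴ → 1/(ℏc)³ × (1 GeV in J)⁴ = 2.10 × 10³⁷ Pa.
Result: 3.91 × 10³ × 2.10 × 10³⁷ = 8.20 × 10⁴⁰ Pa.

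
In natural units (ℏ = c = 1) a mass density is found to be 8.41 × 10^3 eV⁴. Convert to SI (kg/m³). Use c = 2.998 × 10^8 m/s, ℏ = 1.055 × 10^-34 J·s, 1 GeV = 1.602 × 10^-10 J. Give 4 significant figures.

1.948 × 10^-12 kg/m³

Mass density is [E]/(c²[L]³) = [E]⁴/(ℏ³c⁵).
1 GeV⁴ → 1/(ℏ³c⁵) × (1 GeV in J)⁴ = 2.316 × 10^20 kg/m³.
Convert the energy scale: 8.41 × 10^3 eV⁴ = 8.41 × 10^-33 GeV⁴.
Result: 8.41 × 10^-33 × 2.316 × 10^20 = 1.948 × 10^-12 kg/m³.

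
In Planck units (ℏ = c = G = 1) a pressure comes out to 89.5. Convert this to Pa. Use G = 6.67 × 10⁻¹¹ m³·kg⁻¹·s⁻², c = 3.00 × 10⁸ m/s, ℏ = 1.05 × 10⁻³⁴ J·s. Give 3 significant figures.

One Planck pressure: p_P = c⁷/(ℏG²) = 4.68 × 10¹¹³ Pa.
89.5 × 4.68 × 10¹¹³ Pa = 4.19 × 10¹¹⁵ Pa

4.19 × 10¹¹⁵ Pa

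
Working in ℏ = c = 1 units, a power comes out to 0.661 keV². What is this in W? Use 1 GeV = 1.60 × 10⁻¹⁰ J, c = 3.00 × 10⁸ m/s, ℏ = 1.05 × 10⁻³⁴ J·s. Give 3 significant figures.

161 W

Power is [E]/[T] = [E]²/ℏ.
1 GeV² → 1/ℏ × (1 GeV in J)² = 2.44 × 10¹⁴ W.
Convert the energy scale: 0.661 keV² = 6.61 × 10⁻¹³ GeV².
Result: 6.61 × 10⁻¹³ × 2.44 × 10¹⁴ = 161 W.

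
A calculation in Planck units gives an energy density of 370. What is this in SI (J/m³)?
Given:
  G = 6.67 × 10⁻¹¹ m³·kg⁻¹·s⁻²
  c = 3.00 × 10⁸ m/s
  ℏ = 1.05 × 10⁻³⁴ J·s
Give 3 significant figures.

One Planck energy density: u_P = c⁷/(ℏG²) = 4.68 × 10¹¹³ J/m³.
370 × 4.68 × 10¹¹³ J/m³ = 1.73 × 10¹¹⁶ J/m³

1.73 × 10¹¹⁶ J/m³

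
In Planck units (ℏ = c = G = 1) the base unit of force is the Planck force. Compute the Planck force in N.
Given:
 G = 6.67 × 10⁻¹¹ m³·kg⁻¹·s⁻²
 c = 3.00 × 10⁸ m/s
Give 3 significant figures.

F_P = c⁴/G
  = 8.10 × 10³³ / 6.67 × 10⁻¹¹
  = 1.21 × 10⁴⁴ N

1.21 × 10⁴⁴ N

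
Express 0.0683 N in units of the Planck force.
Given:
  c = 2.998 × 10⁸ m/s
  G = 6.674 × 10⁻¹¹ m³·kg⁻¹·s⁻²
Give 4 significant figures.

5.643 × 10⁻⁴⁶

Planck force: F_P = c⁴/G = 1.210 × 10⁴⁴ N.
0.0683 / 1.210 × 10⁴⁴ = 5.643 × 10⁻⁴⁶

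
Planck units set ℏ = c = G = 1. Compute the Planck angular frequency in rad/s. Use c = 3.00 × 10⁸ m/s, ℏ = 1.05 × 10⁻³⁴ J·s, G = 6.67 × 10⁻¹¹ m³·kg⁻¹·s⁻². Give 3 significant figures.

1.86 × 10⁴³ rad/s

The unique combination of the constants set to 1 with dimensions of angular frequency is ω_P = √(c⁵/(ℏG)).
  = √(3.47 × 10⁸⁶)
  = 1.86 × 10⁴³ rad/s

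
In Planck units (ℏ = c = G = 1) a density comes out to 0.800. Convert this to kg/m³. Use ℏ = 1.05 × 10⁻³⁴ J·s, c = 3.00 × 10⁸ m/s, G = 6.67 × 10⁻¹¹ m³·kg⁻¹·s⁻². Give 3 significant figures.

One Planck density: ρ_P = c⁵/(ℏG²) = 5.20 × 10⁹⁶ kg/m³.
0.800 × 5.20 × 10⁹⁶ kg/m³ = 4.16 × 10⁹⁶ kg/m³

4.16 × 10⁹⁶ kg/m³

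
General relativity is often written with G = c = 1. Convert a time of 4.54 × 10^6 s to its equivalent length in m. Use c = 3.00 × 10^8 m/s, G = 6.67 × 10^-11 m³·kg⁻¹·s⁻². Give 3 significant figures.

1.36 × 10^15 m

Time → length via c.
4.54 × 10^6 s × (c) = 1.36 × 10^15 m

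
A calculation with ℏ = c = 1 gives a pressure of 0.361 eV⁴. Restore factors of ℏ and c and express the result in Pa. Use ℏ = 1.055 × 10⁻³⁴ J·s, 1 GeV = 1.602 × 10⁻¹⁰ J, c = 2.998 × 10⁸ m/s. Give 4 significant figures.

7.515 Pa

Pressure is [E]/[L]³ = [E]⁴/(ℏc)³.
1 GeV⁴ → 1/(ℏc)³ × (1 GeV in J)⁴ = 2.082 × 10³⁷ Pa.
Convert the energy scale: 0.361 eV⁴ = 3.61 × 10⁻³⁷ GeV⁴.
Result: 3.61 × 10⁻³⁷ × 2.082 × 10³⁷ = 7.515 Pa.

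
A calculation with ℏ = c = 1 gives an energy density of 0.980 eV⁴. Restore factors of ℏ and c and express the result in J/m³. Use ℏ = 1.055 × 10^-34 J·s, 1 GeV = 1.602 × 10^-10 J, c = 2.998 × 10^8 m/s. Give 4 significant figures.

[E]/[L]³ = [E]⁴/(ℏc)³; restore (ℏc)⁻³.
1 GeV⁴ → 1/(ℏc)³ × (1 GeV in J)⁴ = 2.082 × 10^37 J/m³.
Convert the energy scale: 0.980 eV⁴ = 9.80 × 10^-37 GeV⁴.
Result: 9.80 × 10^-37 × 2.082 × 10^37 = 20.40 J/m³.

20.40 J/m³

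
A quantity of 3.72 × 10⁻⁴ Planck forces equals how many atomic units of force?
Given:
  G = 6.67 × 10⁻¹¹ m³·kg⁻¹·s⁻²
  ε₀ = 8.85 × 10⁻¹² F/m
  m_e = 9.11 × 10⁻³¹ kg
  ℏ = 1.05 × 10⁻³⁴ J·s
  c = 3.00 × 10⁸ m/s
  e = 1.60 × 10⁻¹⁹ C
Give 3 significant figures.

5.42 × 10⁴⁷

Planck force: F_P = c⁴/G = 1.21 × 10⁴⁴ N
atomic unit of force: F_au = E_h/a₀ = m_e²e⁶/((4πε₀)³ℏ⁴) = 8.33 × 10⁻⁸ N
3.72 × 10⁻⁴ × 1.21 × 10⁴⁴ / 8.33 × 10⁻⁸ = 5.42 × 10⁴⁷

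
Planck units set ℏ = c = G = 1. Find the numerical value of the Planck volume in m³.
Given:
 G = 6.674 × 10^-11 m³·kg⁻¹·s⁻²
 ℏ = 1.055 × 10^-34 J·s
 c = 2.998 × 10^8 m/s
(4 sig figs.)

4.224 × 10^-105 m³

From ℏ = c = G = 1 the volume scale is V_P = (ℏG/c³)^(3/2).
  = √(1.784 × 10^-209)
  = 4.224 × 10^-105 m³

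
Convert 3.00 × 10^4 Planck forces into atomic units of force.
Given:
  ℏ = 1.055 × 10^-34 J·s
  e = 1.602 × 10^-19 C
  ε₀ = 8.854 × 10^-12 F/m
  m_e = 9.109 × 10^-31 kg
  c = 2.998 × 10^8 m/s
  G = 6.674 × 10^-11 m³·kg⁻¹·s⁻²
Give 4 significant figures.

Planck force: F_P = c⁴/G = 1.210 × 10^44 N
atomic unit of force: F_au = E_h/a₀ = m_e²e⁶/((4πε₀)³ℏ⁴) = 8.220 × 10^-8 N
3.00 × 10^4 × 1.210 × 10^44 / 8.220 × 10^-8 = 4.418 × 10^55

4.418 × 10^55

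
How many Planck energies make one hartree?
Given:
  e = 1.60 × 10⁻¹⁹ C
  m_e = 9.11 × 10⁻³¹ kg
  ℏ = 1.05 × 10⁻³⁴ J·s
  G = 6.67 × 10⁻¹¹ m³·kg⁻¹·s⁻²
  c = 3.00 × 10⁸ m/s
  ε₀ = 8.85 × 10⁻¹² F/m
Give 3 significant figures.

hartree: E_h = m_e e⁴/(4πε₀ℏ)² = 4.38 × 10⁻¹⁸ J
Planck energy: E_P = √(ℏc⁵/G) = 1.96 × 10⁹ J
ratio = 4.38 × 10⁻¹⁸ / 1.96 × 10⁹ = 2.24 × 10⁻²⁷

2.24 × 10⁻²⁷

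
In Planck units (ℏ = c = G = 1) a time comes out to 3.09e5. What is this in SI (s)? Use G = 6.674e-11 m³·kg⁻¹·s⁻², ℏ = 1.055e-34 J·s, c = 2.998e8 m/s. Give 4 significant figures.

One Planck time: t_P = √(ℏG/c⁵) = 5.392e-44 s.
3.09e5 × 5.392e-44 s = 1.666e-38 s

1.666e-38 s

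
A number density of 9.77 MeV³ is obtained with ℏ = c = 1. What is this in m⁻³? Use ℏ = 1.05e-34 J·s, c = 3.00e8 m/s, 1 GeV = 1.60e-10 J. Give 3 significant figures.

Number density is [L]⁻³ = [E]³/(ℏc)³.
1 GeV³ → 1/(ℏc)³ × (1 GeV in J)³ = 1.31e47 m⁻³.
Convert the energy scale: 9.77 MeV³ = 9.77e-9 GeV³.
Result: 9.77e-9 × 1.31e47 = 1.28e39 m⁻³.

1.28e39 m⁻³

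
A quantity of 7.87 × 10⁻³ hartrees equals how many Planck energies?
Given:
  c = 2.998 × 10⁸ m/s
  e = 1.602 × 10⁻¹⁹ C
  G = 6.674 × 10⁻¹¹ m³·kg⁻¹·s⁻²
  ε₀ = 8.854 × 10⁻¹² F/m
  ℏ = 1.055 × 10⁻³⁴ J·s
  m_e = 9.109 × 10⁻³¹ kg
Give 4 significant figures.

1.751 × 10⁻²⁹

hartree: E_h = m_e e⁴/(4πε₀ℏ)² = 4.354 × 10⁻¹⁸ J
Planck energy: E_P = √(ℏc⁵/G) = 1.957 × 10⁹ J
7.87 × 10⁻³ × 4.354 × 10⁻¹⁸ / 1.957 × 10⁹ = 1.751 × 10⁻²⁹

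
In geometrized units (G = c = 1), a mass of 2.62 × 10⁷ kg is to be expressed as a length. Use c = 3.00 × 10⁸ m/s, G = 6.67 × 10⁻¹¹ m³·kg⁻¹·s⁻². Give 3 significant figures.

1.94 × 10⁻²⁰ m

In G = c = 1 units mass has dimensions of length; the conversion factor is G/c².
2.62 × 10⁷ kg × (G/c²) = 1.94 × 10⁻²⁰ m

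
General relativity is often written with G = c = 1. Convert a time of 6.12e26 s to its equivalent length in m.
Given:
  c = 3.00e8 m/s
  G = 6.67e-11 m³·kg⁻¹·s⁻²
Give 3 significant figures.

Time → length via c.
6.12e26 s × (c) = 1.84e35 m

1.84e35 m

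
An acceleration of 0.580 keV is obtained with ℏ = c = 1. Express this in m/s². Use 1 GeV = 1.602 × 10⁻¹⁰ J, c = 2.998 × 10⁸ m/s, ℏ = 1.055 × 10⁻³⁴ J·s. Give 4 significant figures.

2.640 × 10²⁶ m/s²

Acceleration is [L]/[T]² = c·[E]/ℏ.
1 GeV → c/ℏ × (1 GeV in J) = 4.552 × 10³² m/s².
Convert the energy scale: 0.580 keV = 5.80 × 10⁻⁷ GeV.
Result: 5.80 × 10⁻⁷ × 4.552 × 10³² = 2.640 × 10²⁶ m/s².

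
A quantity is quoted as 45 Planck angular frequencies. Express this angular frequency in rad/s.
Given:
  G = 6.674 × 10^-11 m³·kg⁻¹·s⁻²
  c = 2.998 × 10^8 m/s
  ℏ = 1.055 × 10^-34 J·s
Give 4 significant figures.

One Planck angular frequency: ω_P = √(c⁵/(ℏG)) = 1.855 × 10^43 rad/s.
45 × 1.855 × 10^43 rad/s = 8.346 × 10^44 rad/s

8.346 × 10^44 rad/s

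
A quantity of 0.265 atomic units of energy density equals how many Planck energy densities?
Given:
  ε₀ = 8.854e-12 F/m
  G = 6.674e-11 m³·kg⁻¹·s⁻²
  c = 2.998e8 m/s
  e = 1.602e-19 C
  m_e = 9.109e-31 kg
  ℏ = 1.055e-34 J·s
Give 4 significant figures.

atomic unit of energy density: u_au = E_h/a₀³ = m_e⁴e¹⁰/((4πε₀)⁵ℏ⁸) = 2.929e13 J/m³
Planck energy density: u_P = c⁷/(ℏG²) = 4.632e113 J/m³
0.265 × 2.929e13 / 4.632e113 = 1.676e-101

1.676e-101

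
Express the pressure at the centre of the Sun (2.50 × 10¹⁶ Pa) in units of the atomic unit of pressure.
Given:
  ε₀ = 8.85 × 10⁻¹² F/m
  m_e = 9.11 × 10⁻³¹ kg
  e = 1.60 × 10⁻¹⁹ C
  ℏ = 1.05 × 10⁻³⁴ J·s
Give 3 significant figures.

atomic unit of pressure: P_au = E_h/a₀³ = m_e⁴e¹⁰/((4πε₀)⁵ℏ⁸) = 3.01 × 10¹³ Pa.
2.50 × 10¹⁶ / 3.01 × 10¹³ = 830

830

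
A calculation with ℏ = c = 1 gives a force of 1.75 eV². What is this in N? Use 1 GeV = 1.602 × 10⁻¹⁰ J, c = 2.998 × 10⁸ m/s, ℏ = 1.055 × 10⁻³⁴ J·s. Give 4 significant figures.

Force is [E]/[L] = [E]²/(ℏc); restore (ℏc)⁻¹.
1 GeV² → 1/(ℏc) × (1 GeV in J)² = 8.114 × 10⁵ N.
Convert the energy scale: 1.75 eV² = 1.75 × 10⁻¹⁸ GeV².
Result: 1.75 × 10⁻¹⁸ × 8.114 × 10⁵ = 1.420 × 10⁻¹² N.

1.420 × 10⁻¹² N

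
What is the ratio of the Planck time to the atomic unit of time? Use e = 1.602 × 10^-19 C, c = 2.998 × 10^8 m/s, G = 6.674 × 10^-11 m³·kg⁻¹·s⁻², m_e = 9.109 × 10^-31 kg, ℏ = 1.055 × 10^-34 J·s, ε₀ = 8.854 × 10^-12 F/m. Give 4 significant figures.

2.225 × 10^-27

Planck time: t_P = √(ℏG/c⁵) = 5.392 × 10^-44 s
atomic unit of time: τ_au = (4πε₀)²ℏ³/(m_e e⁴) = 2.423 × 10^-17 s
ratio = 5.392 × 10^-44 / 2.423 × 10^-17 = 2.225 × 10^-27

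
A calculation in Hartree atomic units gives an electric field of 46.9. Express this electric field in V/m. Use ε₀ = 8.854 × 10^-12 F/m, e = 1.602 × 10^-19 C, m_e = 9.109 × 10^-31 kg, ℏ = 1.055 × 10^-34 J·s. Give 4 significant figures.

One atomic unit of electric field: E_au = E_h/(e a₀) = m_e²e⁵/((4πε₀)³ℏ⁴) = 5.131 × 10^11 V/m.
46.9 × 5.131 × 10^11 V/m = 2.406 × 10^13 V/m

2.406 × 10^13 V/m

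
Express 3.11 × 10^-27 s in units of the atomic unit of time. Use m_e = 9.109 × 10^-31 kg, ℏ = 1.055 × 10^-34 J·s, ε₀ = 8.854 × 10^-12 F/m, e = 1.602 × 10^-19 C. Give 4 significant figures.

atomic unit of time: τ_au = (4πε₀)²ℏ³/(m_e e⁴) = 2.423 × 10^-17 s.
3.11 × 10^-27 / 2.423 × 10^-17 = 1.284 × 10^-10

1.284 × 10^-10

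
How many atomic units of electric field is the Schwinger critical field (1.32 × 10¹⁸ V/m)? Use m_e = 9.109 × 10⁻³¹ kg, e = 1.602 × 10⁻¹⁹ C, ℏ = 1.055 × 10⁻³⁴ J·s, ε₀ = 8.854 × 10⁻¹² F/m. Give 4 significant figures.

atomic unit of electric field: E_au = E_h/(e a₀) = m_e²e⁵/((4πε₀)³ℏ⁴) = 5.131 × 10¹¹ V/m.
1.32 × 10¹⁸ / 5.131 × 10¹¹ = 2.573 × 10⁶

2.573 × 10⁶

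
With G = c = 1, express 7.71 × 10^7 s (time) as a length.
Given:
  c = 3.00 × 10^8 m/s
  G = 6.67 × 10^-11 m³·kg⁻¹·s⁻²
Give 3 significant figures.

Time → length via c.
7.71 × 10^7 s × (c) = 2.31 × 10^16 m

2.31 × 10^16 m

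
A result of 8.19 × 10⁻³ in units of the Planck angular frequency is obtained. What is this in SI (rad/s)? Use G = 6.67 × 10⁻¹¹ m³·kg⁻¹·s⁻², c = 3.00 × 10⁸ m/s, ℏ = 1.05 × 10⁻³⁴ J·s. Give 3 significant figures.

1.53 × 10⁴¹ rad/s

One Planck angular frequency: ω_P = √(c⁵/(ℏG)) = 1.86 × 10⁴³ rad/s.
8.19 × 10⁻³ × 1.86 × 10⁴³ rad/s = 1.53 × 10⁴¹ rad/s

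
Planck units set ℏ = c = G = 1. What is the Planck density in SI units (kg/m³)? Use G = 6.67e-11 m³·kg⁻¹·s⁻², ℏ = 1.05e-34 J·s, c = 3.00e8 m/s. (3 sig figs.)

From ℏ = c = G = 1 the density scale is ρ_P = c⁵/(ℏG²).
  = 2.43e42 / 4.67e-55
  = 5.20e96 kg/m³

5.20e96 kg/m³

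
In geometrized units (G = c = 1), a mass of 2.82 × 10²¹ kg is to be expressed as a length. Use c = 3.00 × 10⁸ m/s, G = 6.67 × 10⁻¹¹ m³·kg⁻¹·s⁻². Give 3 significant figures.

2.09 × 10⁻⁶ m

In G = c = 1 units mass has dimensions of length; the conversion factor is G/c².
2.82 × 10²¹ kg × (G/c²) = 2.09 × 10⁻⁶ m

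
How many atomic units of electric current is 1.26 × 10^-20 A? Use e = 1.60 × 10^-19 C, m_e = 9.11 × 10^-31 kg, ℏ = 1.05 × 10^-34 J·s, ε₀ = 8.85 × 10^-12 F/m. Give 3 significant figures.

atomic unit of electric current: I_au = e E_h/ℏ = m_e e⁵/((4πε₀)²ℏ³) = 6.67 × 10^-3 A.
1.26 × 10^-20 / 6.67 × 10^-3 = 1.89 × 10^-18

1.89 × 10^-18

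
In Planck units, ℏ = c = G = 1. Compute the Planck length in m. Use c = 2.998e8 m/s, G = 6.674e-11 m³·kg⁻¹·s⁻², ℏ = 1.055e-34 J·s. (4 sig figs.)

1.616e-35 m

The unique combination of the constants set to 1 with dimensions of length is ℓ_P = √(ℏG/c³).
  = √(2.613e-70)
  = 1.616e-35 m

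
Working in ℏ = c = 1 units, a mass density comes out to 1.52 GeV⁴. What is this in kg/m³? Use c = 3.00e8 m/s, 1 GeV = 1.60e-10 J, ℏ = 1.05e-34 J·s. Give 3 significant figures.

3.54e20 kg/m³

Mass density is [E]/(c²[L]³) = [E]⁴/(ℏ³c⁵).
1 GeV⁴ → 1/(ℏ³c⁵) × (1 GeV in J)⁴ = 2.33e20 kg/m³.
Result: 1.52 × 2.33e20 = 3.54e20 kg/m³.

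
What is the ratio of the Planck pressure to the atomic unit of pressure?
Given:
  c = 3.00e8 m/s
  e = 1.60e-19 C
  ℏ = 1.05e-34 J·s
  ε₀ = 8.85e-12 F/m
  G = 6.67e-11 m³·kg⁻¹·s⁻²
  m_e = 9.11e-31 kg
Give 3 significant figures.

Planck pressure: p_P = c⁷/(ℏG²) = 4.68e113 Pa
atomic unit of pressure: P_au = E_h/a₀³ = m_e⁴e¹⁰/((4πε₀)⁵ℏ⁸) = 3.01e13 Pa
ratio = 4.68e113 / 3.01e13 = 1.55e100

1.55e100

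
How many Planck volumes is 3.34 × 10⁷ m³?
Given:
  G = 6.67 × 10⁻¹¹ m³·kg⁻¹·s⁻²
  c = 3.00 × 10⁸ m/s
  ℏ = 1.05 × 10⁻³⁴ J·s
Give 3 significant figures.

8.00 × 10¹¹¹

Planck volume: V_P = (ℏG/c³)^(3/2) = 4.18 × 10⁻¹⁰⁵ m³.
3.34 × 10⁷ / 4.18 × 10⁻¹⁰⁵ = 8.00 × 10¹¹¹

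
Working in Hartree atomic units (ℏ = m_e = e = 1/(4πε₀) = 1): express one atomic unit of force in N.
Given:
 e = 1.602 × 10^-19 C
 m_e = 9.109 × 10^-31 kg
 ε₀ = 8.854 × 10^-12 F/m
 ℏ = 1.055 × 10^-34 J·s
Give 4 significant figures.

8.220 × 10^-8 N

The unique combination of the constants set to 1 with dimensions of force is F_au = E_h/a₀ = m_e²e⁶/((4πε₀)³ℏ⁴).
E_h = 4.354 × 10^-18 J
a₀ = 5.297 × 10^-11 m
E_h/a₀ = 8.220 × 10^-8 N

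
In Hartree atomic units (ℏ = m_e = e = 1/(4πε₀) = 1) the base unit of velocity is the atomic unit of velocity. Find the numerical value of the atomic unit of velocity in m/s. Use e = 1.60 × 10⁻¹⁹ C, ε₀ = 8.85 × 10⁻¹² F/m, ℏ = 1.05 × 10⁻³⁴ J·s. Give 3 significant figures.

v_au = e²/(4πε₀ℏ)
  = 2.56 × 10⁻³⁸ / 1.17 × 10⁻⁴⁴
  = 2.19 × 10⁶ m/s

2.19 × 10⁶ m/s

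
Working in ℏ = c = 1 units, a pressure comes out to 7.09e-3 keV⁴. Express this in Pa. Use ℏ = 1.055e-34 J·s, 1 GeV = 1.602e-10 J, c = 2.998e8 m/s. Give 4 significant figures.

Pressure is [E]/[L]³ = [E]⁴/(ℏc)³.
1 GeV⁴ → 1/(ℏc)³ × (1 GeV in J)⁴ = 2.082e37 Pa.
Convert the energy scale: 7.09e-3 keV⁴ = 7.09e-27 GeV⁴.
Result: 7.09e-27 × 2.082e37 = 1.476e11 Pa.

1.476e11 Pa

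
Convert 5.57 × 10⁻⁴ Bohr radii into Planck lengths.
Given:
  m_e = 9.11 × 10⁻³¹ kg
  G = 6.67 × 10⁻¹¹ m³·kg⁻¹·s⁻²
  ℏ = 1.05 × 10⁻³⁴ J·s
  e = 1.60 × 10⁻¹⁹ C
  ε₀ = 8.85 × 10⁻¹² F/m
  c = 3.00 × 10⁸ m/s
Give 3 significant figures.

Bohr radius: a₀ = 4πε₀ℏ²/(m_e e²) = 5.26 × 10⁻¹¹ m
Planck length: ℓ_P = √(ℏG/c³) = 1.61 × 10⁻³⁵ m
5.57 × 10⁻⁴ × 5.26 × 10⁻¹¹ / 1.61 × 10⁻³⁵ = 1.82 × 10²¹

1.82 × 10²¹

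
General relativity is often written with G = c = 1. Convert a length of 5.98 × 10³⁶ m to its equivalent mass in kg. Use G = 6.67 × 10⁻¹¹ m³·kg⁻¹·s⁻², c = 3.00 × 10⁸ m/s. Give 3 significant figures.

Length → mass via c²/G.
5.98 × 10³⁶ m × (c²/G) = 8.07 × 10⁶³ kg

8.07 × 10⁶³ kg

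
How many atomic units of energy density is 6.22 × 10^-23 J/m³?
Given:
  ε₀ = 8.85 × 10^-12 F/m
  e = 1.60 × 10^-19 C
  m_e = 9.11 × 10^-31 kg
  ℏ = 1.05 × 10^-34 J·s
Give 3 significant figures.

2.06 × 10^-36

atomic unit of energy density: u_au = E_h/a₀³ = m_e⁴e¹⁰/((4πε₀)⁵ℏ⁸) = 3.01 × 10^13 J/m³.
6.22 × 10^-23 / 3.01 × 10^13 = 2.06 × 10^-36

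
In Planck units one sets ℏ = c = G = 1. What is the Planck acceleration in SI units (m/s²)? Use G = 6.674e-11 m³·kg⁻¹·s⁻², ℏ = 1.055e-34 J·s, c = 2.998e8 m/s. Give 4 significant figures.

5.560e51 m/s²

a_P = √(c⁷/(ℏG))
  = √(3.092e103)
  = 5.560e51 m/s²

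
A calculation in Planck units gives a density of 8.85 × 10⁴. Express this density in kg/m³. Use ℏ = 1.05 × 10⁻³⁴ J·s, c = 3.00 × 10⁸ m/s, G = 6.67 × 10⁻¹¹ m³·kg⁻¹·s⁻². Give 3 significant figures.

One Planck density: ρ_P = c⁵/(ℏG²) = 5.20 × 10⁹⁶ kg/m³.
8.85 × 10⁴ × 5.20 × 10⁹⁶ kg/m³ = 4.60 × 10¹⁰¹ kg/m³

4.60 × 10¹⁰¹ kg/m³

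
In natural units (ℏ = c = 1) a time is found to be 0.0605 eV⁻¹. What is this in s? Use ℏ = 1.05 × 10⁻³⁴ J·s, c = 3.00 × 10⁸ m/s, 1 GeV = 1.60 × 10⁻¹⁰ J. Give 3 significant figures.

A time is [E]⁻¹ in ℏ=c=1; restore one factor of ℏ.
1 GeV⁻¹ → ℏ × (1 GeV in J)⁻¹ = 6.56 × 10⁻²⁵ s.
Convert the energy scale: 0.0605 eV⁻¹ = 6.05 × 10⁷ GeV⁻¹.
Result: 6.05 × 10⁷ × 6.56 × 10⁻²⁵ = 3.97 × 10⁻¹⁷ s.

3.97 × 10⁻¹⁷ s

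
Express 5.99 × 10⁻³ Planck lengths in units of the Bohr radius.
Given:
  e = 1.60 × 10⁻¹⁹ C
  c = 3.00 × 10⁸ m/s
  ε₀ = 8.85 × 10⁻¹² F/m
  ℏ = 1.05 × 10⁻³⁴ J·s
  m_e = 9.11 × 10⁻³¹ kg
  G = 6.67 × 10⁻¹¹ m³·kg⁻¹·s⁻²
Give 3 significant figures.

Planck length: ℓ_P = √(ℏG/c³) = 1.61 × 10⁻³⁵ m
Bohr radius: a₀ = 4πε₀ℏ²/(m_e e²) = 5.26 × 10⁻¹¹ m
5.99 × 10⁻³ × 1.61 × 10⁻³⁵ / 5.26 × 10⁻¹¹ = 1.83 × 10⁻²⁷

1.83 × 10⁻²⁷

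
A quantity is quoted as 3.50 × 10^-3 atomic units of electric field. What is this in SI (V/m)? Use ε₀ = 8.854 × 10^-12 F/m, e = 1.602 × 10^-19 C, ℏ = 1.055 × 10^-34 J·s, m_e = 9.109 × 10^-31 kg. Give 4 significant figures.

One atomic unit of electric field: E_au = E_h/(e a₀) = m_e²e⁵/((4πε₀)³ℏ⁴) = 5.131 × 10^11 V/m.
3.50 × 10^-3 × 5.131 × 10^11 V/m = 1.796 × 10^9 V/m

1.796 × 10^9 V/m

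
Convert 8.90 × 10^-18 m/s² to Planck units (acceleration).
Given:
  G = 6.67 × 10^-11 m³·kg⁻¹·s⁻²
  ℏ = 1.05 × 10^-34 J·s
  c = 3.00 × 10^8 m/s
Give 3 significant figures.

1.59 × 10^-69

Planck acceleration: a_P = √(c⁷/(ℏG)) = 5.59 × 10^51 m/s².
8.90 × 10^-18 / 5.59 × 10^51 = 1.59 × 10^-69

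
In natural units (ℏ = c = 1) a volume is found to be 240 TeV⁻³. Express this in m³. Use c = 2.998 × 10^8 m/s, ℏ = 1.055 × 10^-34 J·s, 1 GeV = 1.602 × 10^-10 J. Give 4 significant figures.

1.847 × 10^-54 m³

Volume is [L]³ = [E]⁻³·(ℏc)³.
1 GeV⁻³ → (ℏc)³ × (1 GeV in J)⁻³ = 7.696 × 10^-48 m³.
Convert the energy scale: 240 TeV⁻³ = 2.40 × 10^-7 GeV⁻³.
Result: 2.40 × 10^-7 × 7.696 × 10^-48 = 1.847 × 10^-54 m³.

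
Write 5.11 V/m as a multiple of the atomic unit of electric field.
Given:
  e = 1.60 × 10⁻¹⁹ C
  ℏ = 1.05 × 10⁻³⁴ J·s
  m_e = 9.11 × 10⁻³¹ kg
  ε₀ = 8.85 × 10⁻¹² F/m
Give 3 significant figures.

atomic unit of electric field: E_au = E_h/(e a₀) = m_e²e⁵/((4πε₀)³ℏ⁴) = 5.20 × 10¹¹ V/m.
5.11 / 5.20 × 10¹¹ = 9.82 × 10⁻¹²

9.82 × 10⁻¹²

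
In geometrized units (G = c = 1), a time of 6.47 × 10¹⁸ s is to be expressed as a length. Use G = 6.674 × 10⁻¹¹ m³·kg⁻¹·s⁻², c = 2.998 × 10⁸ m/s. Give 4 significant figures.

1.940 × 10²⁷ m

Time → length via c.
6.47 × 10¹⁸ s × (c) = 1.940 × 10²⁷ m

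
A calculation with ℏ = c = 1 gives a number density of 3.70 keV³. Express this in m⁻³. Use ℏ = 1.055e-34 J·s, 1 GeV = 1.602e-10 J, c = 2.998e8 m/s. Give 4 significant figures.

4.808e29 m⁻³

Number density is [L]⁻³ = [E]³/(ℏc)³.
1 GeV³ → 1/(ℏc)³ × (1 GeV in J)³ = 1.299e47 m⁻³.
Convert the energy scale: 3.70 keV³ = 3.70e-18 GeV³.
Result: 3.70e-18 × 1.299e47 = 4.808e29 m⁻³.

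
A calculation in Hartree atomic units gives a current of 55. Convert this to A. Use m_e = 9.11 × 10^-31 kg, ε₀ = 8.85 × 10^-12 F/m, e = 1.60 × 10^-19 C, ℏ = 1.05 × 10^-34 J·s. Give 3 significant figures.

One atomic unit of electric current: I_au = e E_h/ℏ = m_e e⁵/((4πε₀)²ℏ³) = 6.67 × 10^-3 A.
55 × 6.67 × 10^-3 A = 0.367 A

0.367 A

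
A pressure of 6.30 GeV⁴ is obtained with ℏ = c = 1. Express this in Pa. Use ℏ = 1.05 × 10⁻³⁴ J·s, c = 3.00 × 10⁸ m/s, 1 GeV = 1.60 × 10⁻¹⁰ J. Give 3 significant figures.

Pressure is [E]/[L]³ = [E]⁴/(ℏc)³.
1 GeV⁴ → 1/(ℏc)³ × (1 GeV in J)⁴ = 2.10 × 10³⁷ Pa.
Result: 6.30 × 2.10 × 10³⁷ = 1.32 × 10³⁸ Pa.

1.32 × 10³⁸ Pa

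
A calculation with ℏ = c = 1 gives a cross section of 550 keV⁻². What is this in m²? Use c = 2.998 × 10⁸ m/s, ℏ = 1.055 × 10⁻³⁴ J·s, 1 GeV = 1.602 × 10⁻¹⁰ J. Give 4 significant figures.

Area is [L]² = [E]⁻²·(ℏc)²; restore (ℏc)².
1 GeV⁻² → (ℏc)² × (1 GeV in J)⁻² = 3.898 × 10⁻³² m².
Convert the energy scale: 550 keV⁻² = 5.50 × 10¹⁴ GeV⁻².
Result: 5.50 × 10¹⁴ × 3.898 × 10⁻³² = 2.144 × 10⁻¹⁷ m².

2.144 × 10⁻¹⁷ m²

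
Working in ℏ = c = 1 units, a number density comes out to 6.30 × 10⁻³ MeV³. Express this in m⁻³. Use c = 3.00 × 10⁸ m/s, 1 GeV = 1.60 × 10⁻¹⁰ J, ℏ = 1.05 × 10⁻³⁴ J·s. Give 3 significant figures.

8.26 × 10³⁵ m⁻³

Number density is [L]⁻³ = [E]³/(ℏc)³.
1 GeV³ → 1/(ℏc)³ × (1 GeV in J)³ = 1.31 × 10⁴⁷ m⁻³.
Convert the energy scale: 6.30 × 10⁻³ MeV³ = 6.30 × 10⁻¹² GeV³.
Result: 6.30 × 10⁻¹² × 1.31 × 10⁴⁷ = 8.26 × 10³⁵ m⁻³.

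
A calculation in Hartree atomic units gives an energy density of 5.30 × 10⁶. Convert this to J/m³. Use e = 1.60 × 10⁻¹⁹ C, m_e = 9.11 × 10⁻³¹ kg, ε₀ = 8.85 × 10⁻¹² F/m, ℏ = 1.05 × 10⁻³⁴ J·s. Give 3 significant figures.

1.60 × 10²⁰ J/m³

One atomic unit of energy density: u_au = E_h/a₀³ = m_e⁴e¹⁰/((4πε₀)⁵ℏ⁸) = 3.01 × 10¹³ J/m³.
5.30 × 10⁶ × 3.01 × 10¹³ J/m³ = 1.60 × 10²⁰ J/m³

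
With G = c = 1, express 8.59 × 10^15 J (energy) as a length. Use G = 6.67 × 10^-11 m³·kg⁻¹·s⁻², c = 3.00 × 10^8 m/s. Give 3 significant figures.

Energy → length via G/c⁴.
8.59 × 10^15 J × (G/c⁴) = 7.07 × 10^-29 m

7.07 × 10^-29 m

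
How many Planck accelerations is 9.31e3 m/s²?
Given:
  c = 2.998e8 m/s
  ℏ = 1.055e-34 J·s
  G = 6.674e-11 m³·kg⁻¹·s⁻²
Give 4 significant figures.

1.674e-48

Planck acceleration: a_P = √(c⁷/(ℏG)) = 5.560e51 m/s².
9.31e3 / 5.560e51 = 1.674e-48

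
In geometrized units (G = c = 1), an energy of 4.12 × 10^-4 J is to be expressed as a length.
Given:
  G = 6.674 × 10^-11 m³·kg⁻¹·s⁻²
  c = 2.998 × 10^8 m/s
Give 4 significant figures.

3.404 × 10^-48 m

Energy → length via G/c⁴.
4.12 × 10^-4 J × (G/c⁴) = 3.404 × 10^-48 m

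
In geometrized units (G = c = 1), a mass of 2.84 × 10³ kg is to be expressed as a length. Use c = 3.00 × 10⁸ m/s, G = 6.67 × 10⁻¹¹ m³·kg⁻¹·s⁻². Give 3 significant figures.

2.10 × 10⁻²⁴ m

In G = c = 1 units mass has dimensions of length; the conversion factor is G/c².
2.84 × 10³ kg × (G/c²) = 2.10 × 10⁻²⁴ m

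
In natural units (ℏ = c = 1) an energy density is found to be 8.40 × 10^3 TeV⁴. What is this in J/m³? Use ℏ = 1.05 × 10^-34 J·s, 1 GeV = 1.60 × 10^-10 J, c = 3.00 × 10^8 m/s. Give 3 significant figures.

1.76 × 10^53 J/m³

[E]/[L]³ = [E]⁴/(ℏc)³; restore (ℏc)⁻³.
1 GeV⁴ → 1/(ℏc)³ × (1 GeV in J)⁴ = 2.10 × 10^37 J/m³.
Convert the energy scale: 8.40 × 10^3 TeV⁴ = 8.40 × 10^15 GeV⁴.
Result: 8.40 × 10^15 × 2.10 × 10^37 = 1.76 × 10^53 J/m³.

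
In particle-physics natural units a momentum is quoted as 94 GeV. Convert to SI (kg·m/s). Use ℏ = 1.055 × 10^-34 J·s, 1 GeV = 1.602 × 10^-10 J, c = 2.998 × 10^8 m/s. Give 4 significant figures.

Momentum is [E]/c; divide by c.
1 GeV → 1/c × (1 GeV in J) = 5.344 × 10^-19 kg·m/s.
Result: 94 × 5.344 × 10^-19 = 5.023 × 10^-17 kg·m/s.

5.023 × 10^-17 kg·m/s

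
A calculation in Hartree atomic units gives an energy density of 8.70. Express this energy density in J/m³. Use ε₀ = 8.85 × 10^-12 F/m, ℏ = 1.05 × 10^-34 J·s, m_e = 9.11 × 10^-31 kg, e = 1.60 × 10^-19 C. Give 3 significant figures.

One atomic unit of energy density: u_au = E_h/a₀³ = m_e⁴e¹⁰/((4πε₀)⁵ℏ⁸) = 3.01 × 10^13 J/m³.
8.70 × 3.01 × 10^13 J/m³ = 2.62 × 10^14 J/m³

2.62 × 10^14 J/m³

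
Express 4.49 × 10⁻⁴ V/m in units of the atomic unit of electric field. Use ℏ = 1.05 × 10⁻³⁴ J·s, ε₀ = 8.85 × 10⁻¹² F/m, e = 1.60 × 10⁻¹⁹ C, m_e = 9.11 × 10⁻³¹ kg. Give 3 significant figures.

atomic unit of electric field: E_au = E_h/(e a₀) = m_e²e⁵/((4πε₀)³ℏ⁴) = 5.20 × 10¹¹ V/m.
4.49 × 10⁻⁴ / 5.20 × 10¹¹ = 8.63 × 10⁻¹⁶

8.63 × 10⁻¹⁶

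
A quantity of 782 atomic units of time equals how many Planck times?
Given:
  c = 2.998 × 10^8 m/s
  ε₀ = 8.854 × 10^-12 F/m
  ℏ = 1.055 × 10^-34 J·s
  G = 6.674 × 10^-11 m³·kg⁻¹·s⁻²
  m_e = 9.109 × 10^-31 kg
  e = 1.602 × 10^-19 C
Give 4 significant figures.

3.514 × 10^29

atomic unit of time: τ_au = (4πε₀)²ℏ³/(m_e e⁴) = 2.423 × 10^-17 s
Planck time: t_P = √(ℏG/c⁵) = 5.392 × 10^-44 s
782 × 2.423 × 10^-17 / 5.392 × 10^-44 = 3.514 × 10^29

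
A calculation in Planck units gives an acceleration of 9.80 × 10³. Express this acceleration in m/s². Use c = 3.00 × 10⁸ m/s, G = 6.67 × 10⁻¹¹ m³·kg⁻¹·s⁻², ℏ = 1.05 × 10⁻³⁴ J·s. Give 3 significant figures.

One Planck acceleration: a_P = √(c⁷/(ℏG)) = 5.59 × 10⁵¹ m/s².
9.80 × 10³ × 5.59 × 10⁵¹ m/s² = 5.48 × 10⁵⁵ m/s²

5.48 × 10⁵⁵ m/s²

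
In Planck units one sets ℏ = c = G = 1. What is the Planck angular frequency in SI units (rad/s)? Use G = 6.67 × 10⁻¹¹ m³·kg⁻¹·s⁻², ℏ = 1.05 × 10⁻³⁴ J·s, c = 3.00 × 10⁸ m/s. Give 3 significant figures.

1.86 × 10⁴³ rad/s

ω_P = √(c⁵/(ℏG))
  = √(3.47 × 10⁸⁶)
  = 1.86 × 10⁴³ rad/s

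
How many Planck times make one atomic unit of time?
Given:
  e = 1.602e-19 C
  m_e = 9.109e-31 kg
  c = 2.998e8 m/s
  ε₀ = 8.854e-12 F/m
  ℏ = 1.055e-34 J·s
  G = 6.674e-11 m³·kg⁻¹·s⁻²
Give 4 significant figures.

4.494e26

atomic unit of time: τ_au = (4πε₀)²ℏ³/(m_e e⁴) = 2.423e-17 s
Planck time: t_P = √(ℏG/c⁵) = 5.392e-44 s
ratio = 2.423e-17 / 5.392e-44 = 4.494e26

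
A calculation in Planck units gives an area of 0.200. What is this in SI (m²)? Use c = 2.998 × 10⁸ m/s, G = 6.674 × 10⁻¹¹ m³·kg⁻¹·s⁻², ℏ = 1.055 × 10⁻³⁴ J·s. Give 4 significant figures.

One Planck area: A_P = ℏG/c³ = 2.613 × 10⁻⁷⁰ m².
0.200 × 2.613 × 10⁻⁷⁰ m² = 5.226 × 10⁻⁷¹ m²

5.226 × 10⁻⁷¹ m²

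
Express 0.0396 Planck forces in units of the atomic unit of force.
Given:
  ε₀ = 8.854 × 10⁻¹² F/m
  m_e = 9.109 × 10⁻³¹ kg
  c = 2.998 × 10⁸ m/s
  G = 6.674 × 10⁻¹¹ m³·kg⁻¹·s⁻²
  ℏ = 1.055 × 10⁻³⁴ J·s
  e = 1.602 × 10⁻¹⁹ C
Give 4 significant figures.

5.831 × 10⁴⁹

Planck force: F_P = c⁴/G = 1.210 × 10⁴⁴ N
atomic unit of force: F_au = E_h/a₀ = m_e²e⁶/((4πε₀)³ℏ⁴) = 8.220 × 10⁻⁸ N
0.0396 × 1.210 × 10⁴⁴ / 8.220 × 10⁻⁸ = 5.831 × 10⁴⁹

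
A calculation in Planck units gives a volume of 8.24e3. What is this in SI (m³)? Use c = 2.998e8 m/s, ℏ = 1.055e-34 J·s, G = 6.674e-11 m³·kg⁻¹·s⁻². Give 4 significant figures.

3.481e-101 m³

One Planck volume: V_P = (ℏG/c³)^(3/2) = 4.224e-105 m³.
8.24e3 × 4.224e-105 m³ = 3.481e-101 m³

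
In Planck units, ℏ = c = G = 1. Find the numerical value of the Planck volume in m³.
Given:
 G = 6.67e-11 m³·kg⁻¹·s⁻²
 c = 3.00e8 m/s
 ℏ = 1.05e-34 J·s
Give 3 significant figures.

4.18e-105 m³

From ℏ = c = G = 1 the volume scale is V_P = (ℏG/c³)^(3/2).
  = √(1.75e-209)
  = 4.18e-105 m³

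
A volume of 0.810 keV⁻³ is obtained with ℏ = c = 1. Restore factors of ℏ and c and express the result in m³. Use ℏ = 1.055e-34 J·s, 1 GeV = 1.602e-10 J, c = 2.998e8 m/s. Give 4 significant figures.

Volume is [L]³ = [E]⁻³·(ℏc)³.
1 GeV⁻³ → (ℏc)³ × (1 GeV in J)⁻³ = 7.696e-48 m³.
Convert the energy scale: 0.810 keV⁻³ = 8.10e17 GeV⁻³.
Result: 8.10e17 × 7.696e-48 = 6.234e-30 m³.

6.234e-30 m³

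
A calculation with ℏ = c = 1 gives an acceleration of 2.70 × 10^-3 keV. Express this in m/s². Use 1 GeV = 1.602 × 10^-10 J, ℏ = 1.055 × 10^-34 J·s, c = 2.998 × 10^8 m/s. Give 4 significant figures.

1.229 × 10^24 m/s²

Acceleration is [L]/[T]² = c·[E]/ℏ.
1 GeV → c/ℏ × (1 GeV in J) = 4.552 × 10^32 m/s².
Convert the energy scale: 2.70 × 10^-3 keV = 2.70 × 10^-9 GeV.
Result: 2.70 × 10^-9 × 4.552 × 10^32 = 1.229 × 10^24 m/s².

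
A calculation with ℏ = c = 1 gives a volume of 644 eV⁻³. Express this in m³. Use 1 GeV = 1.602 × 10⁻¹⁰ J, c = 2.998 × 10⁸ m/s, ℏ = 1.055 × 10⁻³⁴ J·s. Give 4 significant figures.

Volume is [L]³ = [E]⁻³·(ℏc)³.
1 GeV⁻³ → (ℏc)³ × (1 GeV in J)⁻³ = 7.696 × 10⁻⁴⁸ m³.
Convert the energy scale: 644 eV⁻³ = 6.44 × 10²⁹ GeV⁻³.
Result: 6.44 × 10²⁹ × 7.696 × 10⁻⁴⁸ = 4.956 × 10⁻¹⁸ m³.

4.956 × 10⁻¹⁸ m³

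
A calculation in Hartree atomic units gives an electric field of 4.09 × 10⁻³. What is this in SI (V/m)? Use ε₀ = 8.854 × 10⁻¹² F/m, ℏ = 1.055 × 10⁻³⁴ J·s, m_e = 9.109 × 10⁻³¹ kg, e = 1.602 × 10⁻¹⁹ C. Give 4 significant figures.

2.099 × 10⁹ V/m

One atomic unit of electric field: E_au = E_h/(e a₀) = m_e²e⁵/((4πε₀)³ℏ⁴) = 5.131 × 10¹¹ V/m.
4.09 × 10⁻³ × 5.131 × 10¹¹ V/m = 2.099 × 10⁹ V/m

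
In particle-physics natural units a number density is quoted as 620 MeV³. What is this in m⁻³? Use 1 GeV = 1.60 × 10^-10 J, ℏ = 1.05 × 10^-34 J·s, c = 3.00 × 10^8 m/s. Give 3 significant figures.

Number density is [L]⁻³ = [E]³/(ℏc)³.
1 GeV³ → 1/(ℏc)³ × (1 GeV in J)³ = 1.31 × 10^47 m⁻³.
Convert the energy scale: 620 MeV³ = 6.20 × 10^-7 GeV³.
Result: 6.20 × 10^-7 × 1.31 × 10^47 = 8.12 × 10^40 m⁻³.

8.12 × 10^40 m⁻³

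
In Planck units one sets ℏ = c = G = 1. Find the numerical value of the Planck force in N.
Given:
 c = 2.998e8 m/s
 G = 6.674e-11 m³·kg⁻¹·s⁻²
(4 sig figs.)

1.210e44 N

F_P = c⁴/G
  = 8.078e33 / 6.674e-11
  = 1.210e44 N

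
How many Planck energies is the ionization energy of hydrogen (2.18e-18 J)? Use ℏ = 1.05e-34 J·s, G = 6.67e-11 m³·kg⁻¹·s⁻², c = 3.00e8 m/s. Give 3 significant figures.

1.11e-27

Planck energy: E_P = √(ℏc⁵/G) = 1.96e9 J.
2.18e-18 / 1.96e9 = 1.11e-27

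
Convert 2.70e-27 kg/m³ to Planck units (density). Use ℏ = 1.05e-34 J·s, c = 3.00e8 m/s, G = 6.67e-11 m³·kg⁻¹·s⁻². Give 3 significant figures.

5.19e-124

Planck density: ρ_P = c⁵/(ℏG²) = 5.20e96 kg/m³.
2.70e-27 / 5.20e96 = 5.19e-124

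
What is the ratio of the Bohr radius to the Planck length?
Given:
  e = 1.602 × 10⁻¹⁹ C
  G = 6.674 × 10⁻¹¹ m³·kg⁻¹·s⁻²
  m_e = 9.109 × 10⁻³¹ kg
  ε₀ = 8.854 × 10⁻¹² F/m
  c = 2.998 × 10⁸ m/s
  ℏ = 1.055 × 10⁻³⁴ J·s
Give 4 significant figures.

Bohr radius: a₀ = 4πε₀ℏ²/(m_e e²) = 5.297 × 10⁻¹¹ m
Planck length: ℓ_P = √(ℏG/c³) = 1.616 × 10⁻³⁵ m
ratio = 5.297 × 10⁻¹¹ / 1.616 × 10⁻³⁵ = 3.277 × 10²⁴

3.277 × 10²⁴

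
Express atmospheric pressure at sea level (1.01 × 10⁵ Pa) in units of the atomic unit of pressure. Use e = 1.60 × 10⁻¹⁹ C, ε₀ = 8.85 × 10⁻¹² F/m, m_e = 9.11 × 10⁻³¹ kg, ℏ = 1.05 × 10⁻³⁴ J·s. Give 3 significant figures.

atomic unit of pressure: P_au = E_h/a₀³ = m_e⁴e¹⁰/((4πε₀)⁵ℏ⁸) = 3.01 × 10¹³ Pa.
1.01 × 10⁵ / 3.01 × 10¹³ = 3.35 × 10⁻⁹

3.35 × 10⁻⁹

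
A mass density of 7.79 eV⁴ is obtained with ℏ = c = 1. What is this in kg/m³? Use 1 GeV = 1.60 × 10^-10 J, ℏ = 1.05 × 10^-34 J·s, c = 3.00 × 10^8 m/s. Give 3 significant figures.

Mass density is [E]/(c²[L]³) = [E]⁴/(ℏ³c⁵).
1 GeV⁴ → 1/(ℏ³c⁵) × (1 GeV in J)⁴ = 2.33 × 10^20 kg/m³.
Convert the energy scale: 7.79 eV⁴ = 7.79 × 10^-36 GeV⁴.
Result: 7.79 × 10^-36 × 2.33 × 10^20 = 1.81 × 10^-15 kg/m³.

1.81 × 10^-15 kg/m³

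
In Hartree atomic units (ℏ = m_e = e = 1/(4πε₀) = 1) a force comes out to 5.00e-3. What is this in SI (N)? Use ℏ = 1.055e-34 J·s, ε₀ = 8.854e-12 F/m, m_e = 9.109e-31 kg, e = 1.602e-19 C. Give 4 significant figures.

4.110e-10 N

One atomic unit of force: F_au = E_h/a₀ = m_e²e⁶/((4πε₀)³ℏ⁴) = 8.220e-8 N.
5.00e-3 × 8.220e-8 N = 4.110e-10 N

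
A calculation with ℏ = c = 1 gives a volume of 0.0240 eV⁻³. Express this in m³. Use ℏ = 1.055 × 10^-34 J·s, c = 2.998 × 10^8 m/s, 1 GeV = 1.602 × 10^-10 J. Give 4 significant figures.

1.847 × 10^-22 m³

Volume is [L]³ = [E]⁻³·(ℏc)³.
1 GeV⁻³ → (ℏc)³ × (1 GeV in J)⁻³ = 7.696 × 10^-48 m³.
Convert the energy scale: 0.0240 eV⁻³ = 2.40 × 10^25 GeV⁻³.
Result: 2.40 × 10^25 × 7.696 × 10^-48 = 1.847 × 10^-22 m³.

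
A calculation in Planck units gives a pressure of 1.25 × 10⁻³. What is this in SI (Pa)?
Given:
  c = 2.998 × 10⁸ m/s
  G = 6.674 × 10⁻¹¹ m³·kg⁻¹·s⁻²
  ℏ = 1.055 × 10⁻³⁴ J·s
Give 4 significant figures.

5.790 × 10¹¹⁰ Pa

One Planck pressure: p_P = c⁷/(ℏG²) = 4.632 × 10¹¹³ Pa.
1.25 × 10⁻³ × 4.632 × 10¹¹³ Pa = 5.790 × 10¹¹⁰ Pa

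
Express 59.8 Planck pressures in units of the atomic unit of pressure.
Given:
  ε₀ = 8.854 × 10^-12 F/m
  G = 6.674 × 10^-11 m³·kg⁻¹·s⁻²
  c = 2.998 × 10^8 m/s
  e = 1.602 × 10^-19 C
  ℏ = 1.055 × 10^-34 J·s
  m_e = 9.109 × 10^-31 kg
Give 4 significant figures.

Planck pressure: p_P = c⁷/(ℏG²) = 4.632 × 10^113 Pa
atomic unit of pressure: P_au = E_h/a₀³ = m_e⁴e¹⁰/((4πε₀)⁵ℏ⁸) = 2.929 × 10^13 Pa
59.8 × 4.632 × 10^113 / 2.929 × 10^13 = 9.457 × 10^101

9.457 × 10^101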